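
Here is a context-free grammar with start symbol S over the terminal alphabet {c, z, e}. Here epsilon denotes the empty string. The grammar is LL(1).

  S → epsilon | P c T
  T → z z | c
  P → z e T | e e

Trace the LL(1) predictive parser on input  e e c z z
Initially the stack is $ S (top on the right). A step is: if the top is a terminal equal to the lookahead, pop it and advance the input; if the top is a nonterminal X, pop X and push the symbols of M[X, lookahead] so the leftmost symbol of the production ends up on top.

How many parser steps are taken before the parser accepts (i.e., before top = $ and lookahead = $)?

8

step 1: stack=$ S  input=e e c z z $  — expand S → P c T
step 2: stack=$ T c P  input=e e c z z $  — expand P → e e
step 3: stack=$ T c e e  input=e e c z z $  — match e
step 4: stack=$ T c e  input=e c z z $  — match e
step 5: stack=$ T c  input=c z z $  — match c
step 6: stack=$ T  input=z z $  — expand T → z z
step 7: stack=$ z z  input=z z $  — match z
step 8: stack=$ z  input=z $  — match z
Accept reached after 8 steps.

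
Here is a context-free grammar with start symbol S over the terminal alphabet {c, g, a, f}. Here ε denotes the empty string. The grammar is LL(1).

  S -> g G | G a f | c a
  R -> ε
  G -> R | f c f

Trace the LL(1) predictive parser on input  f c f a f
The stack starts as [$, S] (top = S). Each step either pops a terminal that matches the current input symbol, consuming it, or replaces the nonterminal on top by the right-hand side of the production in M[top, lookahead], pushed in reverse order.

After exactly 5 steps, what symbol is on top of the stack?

a

     Stack        Input        Action
  1  $ S          f c f a f $  expand S -> G a f
  2  $ f a G      f c f a f $  expand G -> f c f
  3  $ f a f c f  f c f a f $  match f
  4  $ f a f c    c f a f $    match c
  5  $ f a f      f a f $      match f
Stack after step 5: $ f a (top = a).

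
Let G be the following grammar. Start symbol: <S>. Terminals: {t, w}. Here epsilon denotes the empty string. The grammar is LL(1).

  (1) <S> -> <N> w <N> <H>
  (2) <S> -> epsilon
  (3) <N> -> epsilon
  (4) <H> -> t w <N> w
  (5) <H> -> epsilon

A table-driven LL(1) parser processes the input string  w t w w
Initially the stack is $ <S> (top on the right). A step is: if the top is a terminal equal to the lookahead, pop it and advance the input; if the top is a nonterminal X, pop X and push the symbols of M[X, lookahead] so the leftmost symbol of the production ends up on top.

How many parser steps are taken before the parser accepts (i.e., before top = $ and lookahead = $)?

9

step 1: stack=$ <S>  input=w t w w $  — expand <S> -> <N> w <N> <H>
step 2: stack=$ <H> <N> w <N>  input=w t w w $  — expand <N> -> epsilon
step 3: stack=$ <H> <N> w  input=w t w w $  — match w
step 4: stack=$ <H> <N>  input=t w w $  — expand <N> -> epsilon
step 5: stack=$ <H>  input=t w w $  — expand <H> -> t w <N> w
step 6: stack=$ w <N> w t  input=t w w $  — match t
step 7: stack=$ w <N> w  input=w w $  — match w
step 8: stack=$ w <N>  input=w $  — expand <N> -> epsilon
step 9: stack=$ w  input=w $  — match w
Accept reached after 9 steps.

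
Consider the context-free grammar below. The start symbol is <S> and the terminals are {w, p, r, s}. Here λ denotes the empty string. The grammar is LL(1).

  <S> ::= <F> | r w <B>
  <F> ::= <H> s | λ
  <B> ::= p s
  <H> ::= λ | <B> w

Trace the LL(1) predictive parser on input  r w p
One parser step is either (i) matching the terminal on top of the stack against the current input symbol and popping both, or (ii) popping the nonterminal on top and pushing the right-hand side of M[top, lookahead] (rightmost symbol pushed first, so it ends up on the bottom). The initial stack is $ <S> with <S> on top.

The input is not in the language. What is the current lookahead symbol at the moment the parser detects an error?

step 1: stack=$ <S>  input=r w p $  — expand <S> ::= r w <B>
step 2: stack=$ <B> w r  input=r w p $  — match r
step 3: stack=$ <B> w  input=w p $  — match w
step 4: stack=$ <B>  input=p $  — expand <B> ::= p s
step 5: stack=$ s p  input=p $  — match p
step 6: stack=$ s  input=$  — error: top is terminal s but lookahead is $

$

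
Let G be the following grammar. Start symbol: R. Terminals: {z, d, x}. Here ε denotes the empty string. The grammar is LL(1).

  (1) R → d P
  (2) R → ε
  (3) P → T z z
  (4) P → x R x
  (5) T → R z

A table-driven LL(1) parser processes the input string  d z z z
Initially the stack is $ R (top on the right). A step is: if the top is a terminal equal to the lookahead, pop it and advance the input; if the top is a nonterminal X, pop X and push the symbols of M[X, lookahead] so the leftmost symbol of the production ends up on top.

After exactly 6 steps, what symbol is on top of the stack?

step 1: stack=$ R  input=d z z z $  — expand R → d P
step 2: stack=$ P d  input=d z z z $  — match d
step 3: stack=$ P  input=z z z $  — expand P → T z z
step 4: stack=$ z z T  input=z z z $  — expand T → R z
step 5: stack=$ z z z R  input=z z z $  — expand R → ε
step 6: stack=$ z z z  input=z z z $  — match z
Stack after step 6: $ z z (top = z).

z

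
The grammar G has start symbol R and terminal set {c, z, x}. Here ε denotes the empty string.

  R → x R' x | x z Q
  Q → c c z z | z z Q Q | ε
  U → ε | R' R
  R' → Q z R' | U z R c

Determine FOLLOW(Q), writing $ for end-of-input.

FIRST(R) = {x}
FIRST(Q) = {ε, c, z}
FIRST(U) = {ε, c, z}  (via R' R)
FIRST(R') = {c, z}  (via Q z R', U z R c)
FOLLOW(R) includes $ since R is the start symbol.
FOLLOW(U): in R'→U z R c, U is followed by z R c with FIRST {z}. Thus FOLLOW(U) = {z}.
FOLLOW(R): in U→R' R, the suffix after R is empty, so FOLLOW(R) ⊇ FOLLOW(U) = {z}; in R'→U z R c, R is followed by c with FIRST {c}. Thus FOLLOW(R) = {$, c, z}.
FOLLOW(Q): in R→x z Q, the suffix after Q is empty, so FOLLOW(Q) ⊇ FOLLOW(R) = {$, c, z}; in Q→z z Q Q (occurrence 1), Q is followed by Q with FIRST {ε, c, z}; in Q→z z Q Q (occurrence 1), the suffix after Q is nullable (adds nothing new); in Q→z z Q Q (occurrence 2), the suffix after Q is empty (adds nothing new); in R'→Q z R', Q is followed by z R' with FIRST {z}. Thus FOLLOW(Q) = {$, c, z}.
FOLLOW(R'): in R→x R' x, R' is followed by x with FIRST {x}; in U→R' R, R' is followed by R with FIRST {x}; in R'→Q z R', the suffix after R' is empty (adds nothing new). Thus FOLLOW(R') = {x}.

{$, c, z}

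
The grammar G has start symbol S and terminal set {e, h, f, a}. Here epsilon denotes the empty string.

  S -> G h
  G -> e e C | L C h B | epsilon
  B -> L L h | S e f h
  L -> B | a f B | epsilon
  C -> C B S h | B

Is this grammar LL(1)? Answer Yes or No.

FIRST(S) = {a, e, h}
FIRST(G) = {epsilon, a, e, h}
FIRST(B) = {a, e, h}
FIRST(L) = {epsilon, a, e, h}
FIRST(C) = {a, e, h}
FOLLOW(S) = {$, e, h}
FOLLOW(G) = {h}
FOLLOW(B) = {a, e, h}
FOLLOW(L) = {a, e, h}
FOLLOW(C) = {a, e, h}
Cell M[B, a] receives both B -> L L h and B -> S e f h — the grammar is not LL(1).

No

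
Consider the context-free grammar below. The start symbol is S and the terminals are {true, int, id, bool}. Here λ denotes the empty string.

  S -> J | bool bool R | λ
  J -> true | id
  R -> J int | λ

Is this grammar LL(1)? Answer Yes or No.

Yes

FIRST(S) = {λ, bool, id, true}
FIRST(J) = {id, true}
FIRST(R) = {λ, id, true}
FOLLOW(S) = {$}
FOLLOW(J) = {$, int}
FOLLOW(R) = {$}
Each cell of M receives at most one production.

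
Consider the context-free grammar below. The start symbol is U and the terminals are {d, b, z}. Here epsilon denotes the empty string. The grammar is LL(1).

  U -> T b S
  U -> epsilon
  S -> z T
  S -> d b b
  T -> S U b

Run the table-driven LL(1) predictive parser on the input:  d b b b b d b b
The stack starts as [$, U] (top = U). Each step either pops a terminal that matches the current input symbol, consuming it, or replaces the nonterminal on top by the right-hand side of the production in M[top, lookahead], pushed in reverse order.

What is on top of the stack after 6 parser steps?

U

     Stack            Input              Action
  1  $ U              d b b b b d b b $  expand U -> T b S
  2  $ S b T          d b b b b d b b $  expand T -> S U b
  3  $ S b b U S      d b b b b d b b $  expand S -> d b b
  4  $ S b b U b b d  d b b b b d b b $  match d
  5  $ S b b U b b    b b b b d b b $    match b
  6  $ S b b U b      b b b d b b $      match b
Stack after step 6: $ S b b U (top = U).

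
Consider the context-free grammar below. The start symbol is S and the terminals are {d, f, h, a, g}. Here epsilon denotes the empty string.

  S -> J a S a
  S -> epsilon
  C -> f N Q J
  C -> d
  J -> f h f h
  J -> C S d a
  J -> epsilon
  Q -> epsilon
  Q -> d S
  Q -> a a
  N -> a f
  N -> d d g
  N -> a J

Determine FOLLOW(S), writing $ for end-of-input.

FIRST(C): from C->f N Q J we get {f}; from C->d we get {d}. So FIRST(C) = {d, f}.
FIRST(Q): from Q->epsilon we get {epsilon}; from Q->d S we get {d}; from Q->a a we get {a}. So FIRST(Q) = {epsilon, a, d}.
FIRST(N): from N->a f we get {a}; from N->d d g we get {d}; from N->a J we get {a}. So FIRST(N) = {a, d}.
FIRST(J): from J->f h f h we get {f}; from J->C S d a we get {d, f}; from J->epsilon we get {epsilon}. So FIRST(J) = {epsilon, d, f}.
FIRST(S): from S->J a S a we get {a, d, f}; from S->epsilon we get {epsilon}. So FIRST(S) = {epsilon, a, d, f}.
FOLLOW(S) includes $ since S is the start symbol.
FOLLOW(C): in J->C S d a, C is followed by S d a with FIRST {a, d, f}. Thus FOLLOW(C) = {a, d, f}.
FOLLOW(Q): in C->f N Q J, Q is followed by J with FIRST {epsilon, d, f}; in C->f N Q J, the suffix after Q is nullable, so FOLLOW(Q) ⊇ FOLLOW(C) = {a, d, f}. Thus FOLLOW(Q) = {a, d, f}.
FOLLOW(S): in S->J a S a, S is followed by a with FIRST {a}; in J->C S d a, S is followed by d a with FIRST {d}; in Q->d S, the suffix after S is empty, so FOLLOW(S) ⊇ FOLLOW(Q) = {a, d, f}. Thus FOLLOW(S) = {$, a, d, f}.
FOLLOW(N): in C->f N Q J, N is followed by Q J with FIRST {epsilon, a, d, f}; in C->f N Q J, the suffix after N is nullable, so FOLLOW(N) ⊇ FOLLOW(C) = {a, d, f}. Thus FOLLOW(N) = {a, d, f}.
FOLLOW(J): in S->J a S a, J is followed by a S a with FIRST {a}; in C->f N Q J, the suffix after J is empty, so FOLLOW(J) ⊇ FOLLOW(C) = {a, d, f}; in N->a J, the suffix after J is empty, so FOLLOW(J) ⊇ FOLLOW(N) = {a, d, f}. Thus FOLLOW(J) = {a, d, f}.

{$, a, d, f}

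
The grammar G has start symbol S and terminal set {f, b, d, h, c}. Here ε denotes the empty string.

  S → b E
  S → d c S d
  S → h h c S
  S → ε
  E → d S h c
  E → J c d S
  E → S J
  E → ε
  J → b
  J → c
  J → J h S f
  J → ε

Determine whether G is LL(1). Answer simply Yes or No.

No

FIRST(S) = {ε, b, d, h}
FIRST(E) = {ε, b, c, d, h}
FIRST(J) = {ε, b, c, h}
FOLLOW(S) = {$, b, c, d, f, h}
FOLLOW(E) = {$, b, c, d, f, h}
FOLLOW(J) = {$, b, c, d, f, h}
Cell M[E, $] receives both E → S J and E → ε — the grammar is not LL(1).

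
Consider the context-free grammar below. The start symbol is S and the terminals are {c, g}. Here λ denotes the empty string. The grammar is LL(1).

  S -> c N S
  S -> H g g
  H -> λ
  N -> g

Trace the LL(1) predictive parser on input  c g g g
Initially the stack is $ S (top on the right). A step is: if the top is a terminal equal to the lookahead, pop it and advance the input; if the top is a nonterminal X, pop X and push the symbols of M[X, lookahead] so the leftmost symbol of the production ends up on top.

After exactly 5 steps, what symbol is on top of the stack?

H

step 1: stack=$ S  input=c g g g $  — expand S -> c N S
step 2: stack=$ S N c  input=c g g g $  — match c
step 3: stack=$ S N  input=g g g $  — expand N -> g
step 4: stack=$ S g  input=g g g $  — match g
step 5: stack=$ S  input=g g $  — expand S -> H g g
Stack after step 5: $ g g H (top = H).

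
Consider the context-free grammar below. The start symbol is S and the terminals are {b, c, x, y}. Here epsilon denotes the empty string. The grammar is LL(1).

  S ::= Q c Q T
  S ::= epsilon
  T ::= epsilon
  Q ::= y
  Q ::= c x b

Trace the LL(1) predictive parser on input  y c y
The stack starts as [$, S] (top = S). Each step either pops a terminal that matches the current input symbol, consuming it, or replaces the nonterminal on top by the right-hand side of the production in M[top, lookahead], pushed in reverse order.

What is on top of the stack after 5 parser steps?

y

     Stack      Input    Action
  1  $ S        y c y $  expand S ::= Q c Q T
  2  $ T Q c Q  y c y $  expand Q ::= y
  3  $ T Q c y  y c y $  match y
  4  $ T Q c    c y $    match c
  5  $ T Q      y $      expand Q ::= y
Stack after step 5: $ T y (top = y).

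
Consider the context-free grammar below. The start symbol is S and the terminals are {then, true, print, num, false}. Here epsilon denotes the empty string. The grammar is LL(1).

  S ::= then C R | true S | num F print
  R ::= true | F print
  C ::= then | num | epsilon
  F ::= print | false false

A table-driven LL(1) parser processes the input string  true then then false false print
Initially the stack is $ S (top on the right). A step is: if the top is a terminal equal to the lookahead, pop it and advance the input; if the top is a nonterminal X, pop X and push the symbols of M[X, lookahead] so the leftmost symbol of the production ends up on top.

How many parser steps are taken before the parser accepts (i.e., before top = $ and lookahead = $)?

11

step 1: stack=$ S  input=true then then false false print $  — expand S ::= true S
step 2: stack=$ S true  input=true then then false false print $  — match true
step 3: stack=$ S  input=then then false false print $  — expand S ::= then C R
step 4: stack=$ R C then  input=then then false false print $  — match then
step 5: stack=$ R C  input=then false false print $  — expand C ::= then
step 6: stack=$ R then  input=then false false print $  — match then
step 7: stack=$ R  input=false false print $  — expand R ::= F print
step 8: stack=$ print F  input=false false print $  — expand F ::= false false
step 9: stack=$ print false false  input=false false print $  — match false
step 10: stack=$ print false  input=false print $  — match false
step 11: stack=$ print  input=print $  — match print
Accept reached after 11 steps.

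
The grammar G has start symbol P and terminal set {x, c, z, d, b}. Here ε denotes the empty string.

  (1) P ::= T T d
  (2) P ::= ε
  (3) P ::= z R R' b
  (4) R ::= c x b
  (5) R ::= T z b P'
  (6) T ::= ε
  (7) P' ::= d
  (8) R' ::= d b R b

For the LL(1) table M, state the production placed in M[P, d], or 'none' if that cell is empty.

P ::= T T d

FIRST(T): from T::=ε we get {ε}. So FIRST(T) = {ε}.
FIRST(P'): from P'::=d we get {d}. So FIRST(P') = {d}.
FIRST(R'): from R'::=d b R b we get {d}. So FIRST(R') = {d}.
FIRST(P): from P::=T T d we get {d}; from P::=ε we get {ε}; from P::=z R R' b we get {z}. So FIRST(P) = {ε, d, z}.
FIRST(R): from R::=c x b we get {c}; from R::=T z b P' we get {z}. So FIRST(R) = {c, z}.
FOLLOW(P) includes $ since P is the start symbol.
FOLLOW(P): P appears on no right-hand side. Thus FOLLOW(P) = {$}.
For P ::= T T d: FIRST(T T d) = {d}, so it goes in M[P, t] for t ∈ {d}.
For P ::= ε: FIRST(ε) = {ε}, so it goes in M[P, t] for t ∈ {}; since ε ∈ FIRST, also for every t ∈ FOLLOW(P) = {$}.
For P ::= z R R' b: FIRST(z R R' b) = {z}, so it goes in M[P, t] for t ∈ {z}.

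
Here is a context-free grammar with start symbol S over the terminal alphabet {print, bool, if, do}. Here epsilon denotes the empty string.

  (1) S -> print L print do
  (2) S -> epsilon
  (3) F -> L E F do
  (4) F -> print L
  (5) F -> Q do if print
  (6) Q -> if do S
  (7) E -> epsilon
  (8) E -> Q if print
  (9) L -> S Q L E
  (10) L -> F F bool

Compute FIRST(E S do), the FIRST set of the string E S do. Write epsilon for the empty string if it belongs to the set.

{do, if, print}

FIRST(S): from S->print L print do we get {print}; from S->epsilon we get {epsilon}. So FIRST(S) = {epsilon, print}.
FIRST(Q): from Q->if do S we get {if}. So FIRST(Q) = {if}.
FIRST(E): from E->epsilon we get {epsilon}; from E->Q if print we get {if}. So FIRST(E) = {epsilon, if}.
FIRST(F): from F->L E F do we get {if, print}; from F->print L we get {print}; from F->Q do if print we get {if}. So FIRST(F) = {if, print}.
FIRST(L): from L->S Q L E we get {if, print}; from L->F F bool we get {if, print}. So FIRST(L) = {if, print}.
FIRST(E S do): take FIRST of each symbol in turn, carrying on past any symbol whose FIRST contains epsilon; result {do, if, print}.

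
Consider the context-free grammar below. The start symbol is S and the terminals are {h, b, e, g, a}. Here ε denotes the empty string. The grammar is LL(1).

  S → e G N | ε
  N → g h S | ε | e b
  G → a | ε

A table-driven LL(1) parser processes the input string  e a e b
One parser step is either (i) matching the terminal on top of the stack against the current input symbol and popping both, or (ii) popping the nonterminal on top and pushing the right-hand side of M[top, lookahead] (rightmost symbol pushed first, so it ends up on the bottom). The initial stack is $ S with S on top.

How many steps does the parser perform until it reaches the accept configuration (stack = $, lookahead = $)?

step 1: stack=$ S  input=e a e b $  — expand S → e G N
step 2: stack=$ N G e  input=e a e b $  — match e
step 3: stack=$ N G  input=a e b $  — expand G → a
step 4: stack=$ N a  input=a e b $  — match a
step 5: stack=$ N  input=e b $  — expand N → e b
step 6: stack=$ b e  input=e b $  — match e
step 7: stack=$ b  input=b $  — match b
Accept reached after 7 steps.

7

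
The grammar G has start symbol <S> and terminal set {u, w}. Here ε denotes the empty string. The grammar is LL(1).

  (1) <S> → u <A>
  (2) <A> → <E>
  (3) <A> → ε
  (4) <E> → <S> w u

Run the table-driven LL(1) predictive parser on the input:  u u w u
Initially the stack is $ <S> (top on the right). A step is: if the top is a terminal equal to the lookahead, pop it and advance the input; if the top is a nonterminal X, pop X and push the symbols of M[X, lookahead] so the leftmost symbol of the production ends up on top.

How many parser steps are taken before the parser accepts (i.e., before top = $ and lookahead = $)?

step 1: stack=$ <S>  input=u u w u $  — expand <S> → u <A>
step 2: stack=$ <A> u  input=u u w u $  — match u
step 3: stack=$ <A>  input=u w u $  — expand <A> → <E>
step 4: stack=$ <E>  input=u w u $  — expand <E> → <S> w u
step 5: stack=$ u w <S>  input=u w u $  — expand <S> → u <A>
step 6: stack=$ u w <A> u  input=u w u $  — match u
step 7: stack=$ u w <A>  input=w u $  — expand <A> → ε
step 8: stack=$ u w  input=w u $  — match w
step 9: stack=$ u  input=u $  — match u
Accept reached after 9 steps.

9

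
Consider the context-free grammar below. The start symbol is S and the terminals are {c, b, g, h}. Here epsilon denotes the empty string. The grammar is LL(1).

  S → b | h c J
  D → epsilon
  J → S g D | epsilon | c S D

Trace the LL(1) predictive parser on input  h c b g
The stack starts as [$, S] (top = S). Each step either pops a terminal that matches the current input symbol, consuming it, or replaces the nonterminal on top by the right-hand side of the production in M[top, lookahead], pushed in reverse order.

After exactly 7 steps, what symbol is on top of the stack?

D

step 1: stack=$ S  input=h c b g $  — expand S → h c J
step 2: stack=$ J c h  input=h c b g $  — match h
step 3: stack=$ J c  input=c b g $  — match c
step 4: stack=$ J  input=b g $  — expand J → S g D
step 5: stack=$ D g S  input=b g $  — expand S → b
step 6: stack=$ D g b  input=b g $  — match b
step 7: stack=$ D g  input=g $  — match g
Stack after step 7: $ D (top = D).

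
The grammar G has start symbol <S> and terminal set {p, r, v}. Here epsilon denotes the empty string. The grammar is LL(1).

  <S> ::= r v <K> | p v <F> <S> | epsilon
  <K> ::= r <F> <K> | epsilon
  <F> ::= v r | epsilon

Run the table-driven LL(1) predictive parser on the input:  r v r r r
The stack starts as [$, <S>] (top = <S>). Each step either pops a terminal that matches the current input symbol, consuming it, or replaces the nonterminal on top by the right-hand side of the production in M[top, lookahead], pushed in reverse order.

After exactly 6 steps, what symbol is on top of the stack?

<K>

step 1: stack=$ <S>  input=r v r r r $  — expand <S> ::= r v <K>
step 2: stack=$ <K> v r  input=r v r r r $  — match r
step 3: stack=$ <K> v  input=v r r r $  — match v
step 4: stack=$ <K>  input=r r r $  — expand <K> ::= r <F> <K>
step 5: stack=$ <K> <F> r  input=r r r $  — match r
step 6: stack=$ <K> <F>  input=r r $  — expand <F> ::= epsilon
Stack after step 6: $ <K> (top = <K>).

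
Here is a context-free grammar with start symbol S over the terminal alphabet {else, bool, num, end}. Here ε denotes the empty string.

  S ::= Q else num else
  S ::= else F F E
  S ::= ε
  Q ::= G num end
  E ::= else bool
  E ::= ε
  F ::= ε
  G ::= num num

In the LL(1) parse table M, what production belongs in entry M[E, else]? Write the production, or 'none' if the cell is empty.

E ::= else bool

FIRST(E): from E::=else bool we get {else}; from E::=ε we get {ε}. So FIRST(E) = {ε, else}.
FIRST(F): from F::=ε we get {ε}. So FIRST(F) = {ε}.
FIRST(G): from G::=num num we get {num}. So FIRST(G) = {num}.
FIRST(Q): from Q::=G num end we get {num}. So FIRST(Q) = {num}.
FIRST(S): from S::=Q else num else we get {num}; from S::=else F F E we get {else}; from S::=ε we get {ε}. So FIRST(S) = {ε, else, num}.
FOLLOW(S) includes $ since S is the start symbol.
FOLLOW(S): S appears on no right-hand side. Thus FOLLOW(S) = {$}.
FOLLOW(E): in S::=else F F E, the suffix after E is empty, so FOLLOW(E) ⊇ FOLLOW(S) = {$}. Thus FOLLOW(E) = {$}.
For E ::= else bool: FIRST(else bool) = {else}, so it goes in M[E, t] for t ∈ {else}.
For E ::= ε: FIRST(ε) = {ε}, so it goes in M[E, t] for t ∈ {}; since ε ∈ FIRST, also for every t ∈ FOLLOW(E) = {$}.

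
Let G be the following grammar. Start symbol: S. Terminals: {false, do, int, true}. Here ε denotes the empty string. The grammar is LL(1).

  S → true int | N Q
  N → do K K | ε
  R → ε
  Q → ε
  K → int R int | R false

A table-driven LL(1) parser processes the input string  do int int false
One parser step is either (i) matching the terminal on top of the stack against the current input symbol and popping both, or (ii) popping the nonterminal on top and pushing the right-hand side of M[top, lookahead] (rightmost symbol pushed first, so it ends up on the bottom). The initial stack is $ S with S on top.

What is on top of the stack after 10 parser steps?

      Stack            Input               Action
   1  $ S              do int int false $  expand S → N Q
   2  $ Q N            do int int false $  expand N → do K K
   3  $ Q K K do       do int int false $  match do
   4  $ Q K K          int int false $     expand K → int R int
   5  $ Q K int R int  int int false $     match int
   6  $ Q K int R      int false $         expand R → ε
   7  $ Q K int        int false $         match int
   8  $ Q K            false $             expand K → R false
   9  $ Q false R      false $             expand R → ε
  10  $ Q false        false $             match false
Stack after step 10: $ Q (top = Q).

Q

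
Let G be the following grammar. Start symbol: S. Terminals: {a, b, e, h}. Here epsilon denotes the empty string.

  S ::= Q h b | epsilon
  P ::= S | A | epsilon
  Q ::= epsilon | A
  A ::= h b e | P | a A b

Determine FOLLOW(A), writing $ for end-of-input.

FIRST(S): from S::=Q h b we get {a, h}; from S::=epsilon we get {epsilon}. So FIRST(S) = {epsilon, a, h}.
FIRST(P): from P::=S we get {epsilon, a, h}; from P::=A we get {epsilon, a, h}; from P::=epsilon we get {epsilon}. So FIRST(P) = {epsilon, a, h}.
FIRST(A): from A::=h b e we get {h}; from A::=P we get {epsilon, a, h}; from A::=a A b we get {a}. So FIRST(A) = {epsilon, a, h}.
FIRST(Q): from Q::=epsilon we get {epsilon}; from Q::=A we get {epsilon, a, h}. So FIRST(Q) = {epsilon, a, h}.
FOLLOW(S) includes $ since S is the start symbol.
FOLLOW(Q): in S::=Q h b, Q is followed by h b with FIRST {h}. Thus FOLLOW(Q) = {h}.
FOLLOW(S): in P::=S, the suffix after S is empty, so FOLLOW(S) ⊇ FOLLOW(P) = {b, h}. Thus FOLLOW(S) = {$, b, h}.
FOLLOW(P): in A::=P, the suffix after P is empty, so FOLLOW(P) ⊇ FOLLOW(A) = {b, h}. Thus FOLLOW(P) = {b, h}.
FOLLOW(A): in P::=A, the suffix after A is empty, so FOLLOW(A) ⊇ FOLLOW(P) = {b, h}; in Q::=A, the suffix after A is empty, so FOLLOW(A) ⊇ FOLLOW(Q) = {h}; in A::=a A b, A is followed by b with FIRST {b}. Thus FOLLOW(A) = {b, h}.

{b, h}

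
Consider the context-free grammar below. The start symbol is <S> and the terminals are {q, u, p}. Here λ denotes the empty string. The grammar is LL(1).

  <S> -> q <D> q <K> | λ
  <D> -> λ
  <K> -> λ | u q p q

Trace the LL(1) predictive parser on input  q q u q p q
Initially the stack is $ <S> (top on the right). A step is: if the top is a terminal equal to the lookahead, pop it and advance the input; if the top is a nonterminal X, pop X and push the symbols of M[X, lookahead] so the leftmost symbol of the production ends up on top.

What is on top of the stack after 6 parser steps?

q

     Stack          Input          Action
  1  $ <S>          q q u q p q $  expand <S> -> q <D> q <K>
  2  $ <K> q <D> q  q q u q p q $  match q
  3  $ <K> q <D>    q u q p q $    expand <D> -> λ
  4  $ <K> q        q u q p q $    match q
  5  $ <K>          u q p q $      expand <K> -> u q p q
  6  $ q p q u      u q p q $      match u
Stack after step 6: $ q p q (top = q).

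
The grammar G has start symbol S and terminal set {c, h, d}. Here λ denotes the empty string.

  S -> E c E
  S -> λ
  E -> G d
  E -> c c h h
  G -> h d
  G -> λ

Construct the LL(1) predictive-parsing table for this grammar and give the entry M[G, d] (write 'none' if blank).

G -> λ

FIRST(G): from G->h d we get {h}; from G->λ we get {λ}. So FIRST(G) = {λ, h}.
FIRST(E): from E->G d we get {d, h}; from E->c c h h we get {c}. So FIRST(E) = {c, d, h}.
FIRST(S): from S->E c E we get {c, d, h}; from S->λ we get {λ}. So FIRST(S) = {λ, c, d, h}.
FOLLOW(S) includes $ since S is the start symbol.
FOLLOW(G): in E->G d, G is followed by d with FIRST {d}. Thus FOLLOW(G) = {d}.
For G -> h d: FIRST(h d) = {h}, so it goes in M[G, t] for t ∈ {h}.
For G -> λ: FIRST(λ) = {λ}, so it goes in M[G, t] for t ∈ {}; since λ ∈ FIRST, also for every t ∈ FOLLOW(G) = {d}.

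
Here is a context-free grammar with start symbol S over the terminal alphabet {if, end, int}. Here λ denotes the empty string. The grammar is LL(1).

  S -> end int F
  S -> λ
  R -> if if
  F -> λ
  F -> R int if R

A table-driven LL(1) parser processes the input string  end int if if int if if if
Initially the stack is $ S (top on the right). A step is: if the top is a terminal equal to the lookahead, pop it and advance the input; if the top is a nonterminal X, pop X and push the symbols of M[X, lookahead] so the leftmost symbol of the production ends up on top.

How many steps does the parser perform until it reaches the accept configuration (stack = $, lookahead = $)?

      Stack             Input                         Action
   1  $ S               end int if if int if if if $  expand S -> end int F
   2  $ F int end       end int if if int if if if $  match end
   3  $ F int           int if if int if if if $      match int
   4  $ F               if if int if if if $          expand F -> R int if R
   5  $ R if int R      if if int if if if $          expand R -> if if
   6  $ R if int if if  if if int if if if $          match if
   7  $ R if int if     if int if if if $             match if
   8  $ R if int        int if if if $                match int
   9  $ R if            if if if $                    match if
  10  $ R               if if $                       expand R -> if if
  11  $ if if           if if $                       match if
  12  $ if              if $                          match if
Accept reached after 12 steps.

12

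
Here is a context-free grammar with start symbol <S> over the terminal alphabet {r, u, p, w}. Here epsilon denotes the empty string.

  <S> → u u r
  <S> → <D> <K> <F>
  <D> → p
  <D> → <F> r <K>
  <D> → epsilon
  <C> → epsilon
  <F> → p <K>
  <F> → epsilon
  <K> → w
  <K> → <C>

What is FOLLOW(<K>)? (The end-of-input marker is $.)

{$, p, r, w}

FIRST(<C>): from <C>→epsilon we get {epsilon}. So FIRST(<C>) = {epsilon}.
FIRST(<F>): from <F>→p <K> we get {p}; from <F>→epsilon we get {epsilon}. So FIRST(<F>) = {epsilon, p}.
FIRST(<D>): from <D>→p we get {p}; from <D>→<F> r <K> we get {p, r}; from <D>→epsilon we get {epsilon}. So FIRST(<D>) = {epsilon, p, r}.
FIRST(<K>): from <K>→w we get {w}; from <K>→<C> we get {epsilon}. So FIRST(<K>) = {epsilon, w}.
FIRST(<S>): from <S>→u u r we get {u}; from <S>→<D> <K> <F> we get {epsilon, p, r, w}. So FIRST(<S>) = {epsilon, p, r, u, w}.
FOLLOW(<S>) includes $ since <S> is the start symbol.
FOLLOW(<S>): <S> appears on no right-hand side. Thus FOLLOW(<S>) = {$}.
FOLLOW(<D>): in <S>→<D> <K> <F>, <D> is followed by <K> <F> with FIRST {epsilon, p, w}; in <S>→<D> <K> <F>, the suffix after <D> is nullable, so FOLLOW(<D>) ⊇ FOLLOW(<S>) = {$}. Thus FOLLOW(<D>) = {$, p, w}.
FOLLOW(<F>): in <S>→<D> <K> <F>, the suffix after <F> is empty, so FOLLOW(<F>) ⊇ FOLLOW(<S>) = {$}; in <D>→<F> r <K>, <F> is followed by r <K> with FIRST {r}. Thus FOLLOW(<F>) = {$, r}.
FOLLOW(<K>): in <S>→<D> <K> <F>, <K> is followed by <F> with FIRST {epsilon, p}; in <S>→<D> <K> <F>, the suffix after <K> is nullable, so FOLLOW(<K>) ⊇ FOLLOW(<S>) = {$}; in <D>→<F> r <K>, the suffix after <K> is empty, so FOLLOW(<K>) ⊇ FOLLOW(<D>) = {$, p, w}; in <F>→p <K>, the suffix after <K> is empty, so FOLLOW(<K>) ⊇ FOLLOW(<F>) = {$, r}. Thus FOLLOW(<K>) = {$, p, r, w}.
FOLLOW(<C>): in <K>→<C>, the suffix after <C> is empty, so FOLLOW(<C>) ⊇ FOLLOW(<K>) = {$, p, r, w}. Thus FOLLOW(<C>) = {$, p, r, w}.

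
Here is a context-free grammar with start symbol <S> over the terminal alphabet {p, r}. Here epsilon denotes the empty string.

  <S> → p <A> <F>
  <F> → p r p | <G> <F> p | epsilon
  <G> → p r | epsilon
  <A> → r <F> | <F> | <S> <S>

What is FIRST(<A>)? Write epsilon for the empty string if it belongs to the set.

{epsilon, p, r}

FIRST(<S>) = {p}
FIRST(<G>) = {epsilon, p}
FIRST(<F>) = {epsilon, p}  (via <G> <F> p)
FIRST(<A>) = {epsilon, p, r}  (via <F>, <S> <S>)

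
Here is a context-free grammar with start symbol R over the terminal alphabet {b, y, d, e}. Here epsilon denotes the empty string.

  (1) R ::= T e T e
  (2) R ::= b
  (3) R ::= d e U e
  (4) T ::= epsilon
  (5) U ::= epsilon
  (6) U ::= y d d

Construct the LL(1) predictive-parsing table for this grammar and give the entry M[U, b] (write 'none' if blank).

none

FIRST(T) = {epsilon}
FIRST(U) = {epsilon, y}
FIRST(R) = {b, d, e}  (via T e T e)
FOLLOW(R) includes $ since R is the start symbol.
FOLLOW(U): in R::=d e U e, U is followed by e with FIRST {e}. Thus FOLLOW(U) = {e}.
For U ::= epsilon: FIRST(epsilon) = {epsilon}, so it goes in M[U, t] for t ∈ {}; since epsilon ∈ FIRST, also for every t ∈ FOLLOW(U) = {e}.
For U ::= y d d: FIRST(y d d) = {y}, so it goes in M[U, t] for t ∈ {y}.
None of these place a production in M[U, b].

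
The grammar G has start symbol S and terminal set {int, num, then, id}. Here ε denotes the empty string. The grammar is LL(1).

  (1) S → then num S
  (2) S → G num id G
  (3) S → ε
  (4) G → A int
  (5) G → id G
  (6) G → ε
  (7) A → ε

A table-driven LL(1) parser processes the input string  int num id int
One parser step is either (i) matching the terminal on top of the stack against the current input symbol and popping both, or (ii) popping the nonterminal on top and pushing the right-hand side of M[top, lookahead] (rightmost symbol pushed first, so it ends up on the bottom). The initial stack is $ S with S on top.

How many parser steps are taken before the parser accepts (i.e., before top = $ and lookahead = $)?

     Stack             Input             Action
  1  $ S               int num id int $  expand S → G num id G
  2  $ G id num G      int num id int $  expand G → A int
  3  $ G id num int A  int num id int $  expand A → ε
  4  $ G id num int    int num id int $  match int
  5  $ G id num        num id int $      match num
  6  $ G id            id int $          match id
  7  $ G               int $             expand G → A int
  8  $ int A           int $             expand A → ε
  9  $ int             int $             match int
Accept reached after 9 steps.

9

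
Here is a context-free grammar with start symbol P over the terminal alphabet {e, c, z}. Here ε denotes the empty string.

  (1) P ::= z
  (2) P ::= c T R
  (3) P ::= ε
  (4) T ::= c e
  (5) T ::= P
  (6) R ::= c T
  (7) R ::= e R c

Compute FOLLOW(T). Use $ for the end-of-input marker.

{$, c, e}

FIRST(P): from P::=z we get {z}; from P::=c T R we get {c}; from P::=ε we get {ε}. So FIRST(P) = {ε, c, z}.
FIRST(R): from R::=c T we get {c}; from R::=e R c we get {e}. So FIRST(R) = {c, e}.
FIRST(T): from T::=c e we get {c}; from T::=P we get {ε, c, z}. So FIRST(T) = {ε, c, z}.
FOLLOW(P) includes $ since P is the start symbol.
FOLLOW(P): in T::=P, the suffix after P is empty, so FOLLOW(P) ⊇ FOLLOW(T) = {$, c, e}. Thus FOLLOW(P) = {$, c, e}.
FOLLOW(R): in P::=c T R, the suffix after R is empty, so FOLLOW(R) ⊇ FOLLOW(P) = {$, c, e}; in R::=e R c, R is followed by c with FIRST {c}. Thus FOLLOW(R) = {$, c, e}.
FOLLOW(T): in P::=c T R, T is followed by R with FIRST {c, e}; in R::=c T, the suffix after T is empty, so FOLLOW(T) ⊇ FOLLOW(R) = {$, c, e}. Thus FOLLOW(T) = {$, c, e}.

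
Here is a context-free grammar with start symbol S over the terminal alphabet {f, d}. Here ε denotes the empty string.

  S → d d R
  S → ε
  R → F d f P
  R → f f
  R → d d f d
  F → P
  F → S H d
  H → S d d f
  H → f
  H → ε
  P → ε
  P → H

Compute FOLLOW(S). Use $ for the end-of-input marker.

FIRST(S): from S→d d R we get {d}; from S→ε we get {ε}. So FIRST(S) = {ε, d}.
FIRST(H): from H→S d d f we get {d}; from H→f we get {f}; from H→ε we get {ε}. So FIRST(H) = {ε, d, f}.
FIRST(P): from P→ε we get {ε}; from P→H we get {ε, d, f}. So FIRST(P) = {ε, d, f}.
FIRST(F): from F→P we get {ε, d, f}; from F→S H d we get {d, f}. So FIRST(F) = {ε, d, f}.
FIRST(R): from R→F d f P we get {d, f}; from R→f f we get {f}; from R→d d f d we get {d}. So FIRST(R) = {d, f}.
FOLLOW(S) includes $ since S is the start symbol.
FOLLOW(S): in F→S H d, S is followed by H d with FIRST {d, f}; in H→S d d f, S is followed by d d f with FIRST {d}. Thus FOLLOW(S) = {$, d, f}.
FOLLOW(R): in S→d d R, the suffix after R is empty, so FOLLOW(R) ⊇ FOLLOW(S) = {$, d, f}. Thus FOLLOW(R) = {$, d, f}.
FOLLOW(F): in R→F d f P, F is followed by d f P with FIRST {d}. Thus FOLLOW(F) = {d}.
FOLLOW(P): in R→F d f P, the suffix after P is empty, so FOLLOW(P) ⊇ FOLLOW(R) = {$, d, f}; in F→P, the suffix after P is empty, so FOLLOW(P) ⊇ FOLLOW(F) = {d}. Thus FOLLOW(P) = {$, d, f}.
FOLLOW(H): in F→S H d, H is followed by d with FIRST {d}; in P→H, the suffix after H is empty, so FOLLOW(H) ⊇ FOLLOW(P) = {$, d, f}. Thus FOLLOW(H) = {$, d, f}.

{$, d, f}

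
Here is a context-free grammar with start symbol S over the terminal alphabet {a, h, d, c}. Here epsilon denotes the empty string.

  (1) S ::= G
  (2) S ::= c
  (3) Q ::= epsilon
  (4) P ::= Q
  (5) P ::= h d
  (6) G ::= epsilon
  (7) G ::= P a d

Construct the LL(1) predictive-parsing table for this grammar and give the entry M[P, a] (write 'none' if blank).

FIRST(Q): from Q::=epsilon we get {epsilon}. So FIRST(Q) = {epsilon}.
FIRST(P): from P::=Q we get {epsilon}; from P::=h d we get {h}. So FIRST(P) = {epsilon, h}.
FIRST(G): from G::=epsilon we get {epsilon}; from G::=P a d we get {a, h}. So FIRST(G) = {epsilon, a, h}.
FIRST(S): from S::=G we get {epsilon, a, h}; from S::=c we get {c}. So FIRST(S) = {epsilon, a, c, h}.
FOLLOW(S) includes $ since S is the start symbol.
FOLLOW(P): in G::=P a d, P is followed by a d with FIRST {a}. Thus FOLLOW(P) = {a}.
For P ::= Q: FIRST(Q) = {epsilon}, so it goes in M[P, t] for t ∈ {}; since epsilon ∈ FIRST, also for every t ∈ FOLLOW(P) = {a}.
For P ::= h d: FIRST(h d) = {h}, so it goes in M[P, t] for t ∈ {h}.

P ::= Q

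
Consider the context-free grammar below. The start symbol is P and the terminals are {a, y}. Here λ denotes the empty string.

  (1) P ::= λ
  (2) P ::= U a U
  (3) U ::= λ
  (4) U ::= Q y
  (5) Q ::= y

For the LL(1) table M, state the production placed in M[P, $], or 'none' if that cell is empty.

FIRST(Q) = {y}
FIRST(U) = {λ, y}  (via Q y)
FIRST(P) = {λ, a, y}  (via U a U)
FOLLOW(P) includes $ since P is the start symbol.
FOLLOW(P): P appears on no right-hand side. Thus FOLLOW(P) = {$}.
For P ::= λ: FIRST(λ) = {λ}, so it goes in M[P, t] for t ∈ {}; since λ ∈ FIRST, also for every t ∈ FOLLOW(P) = {$}.
For P ::= U a U: FIRST(U a U) = {a, y}, so it goes in M[P, t] for t ∈ {a, y}.

P ::= λ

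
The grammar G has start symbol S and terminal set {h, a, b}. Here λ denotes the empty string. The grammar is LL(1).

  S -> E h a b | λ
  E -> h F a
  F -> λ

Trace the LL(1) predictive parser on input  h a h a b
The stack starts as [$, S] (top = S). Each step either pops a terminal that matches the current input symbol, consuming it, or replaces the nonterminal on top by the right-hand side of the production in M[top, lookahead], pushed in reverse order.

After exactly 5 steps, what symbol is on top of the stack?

h

step 1: stack=$ S  input=h a h a b $  — expand S -> E h a b
step 2: stack=$ b a h E  input=h a h a b $  — expand E -> h F a
step 3: stack=$ b a h a F h  input=h a h a b $  — match h
step 4: stack=$ b a h a F  input=a h a b $  — expand F -> λ
step 5: stack=$ b a h a  input=a h a b $  — match a
Stack after step 5: $ b a h (top = h).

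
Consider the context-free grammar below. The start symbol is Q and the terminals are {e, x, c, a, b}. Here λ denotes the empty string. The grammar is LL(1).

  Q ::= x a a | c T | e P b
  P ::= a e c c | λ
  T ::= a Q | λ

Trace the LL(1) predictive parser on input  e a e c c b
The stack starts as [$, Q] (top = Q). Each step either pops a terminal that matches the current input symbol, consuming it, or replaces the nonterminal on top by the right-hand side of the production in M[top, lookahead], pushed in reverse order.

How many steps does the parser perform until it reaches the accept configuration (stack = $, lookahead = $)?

8

step 1: stack=$ Q  input=e a e c c b $  — expand Q ::= e P b
step 2: stack=$ b P e  input=e a e c c b $  — match e
step 3: stack=$ b P  input=a e c c b $  — expand P ::= a e c c
step 4: stack=$ b c c e a  input=a e c c b $  — match a
step 5: stack=$ b c c e  input=e c c b $  — match e
step 6: stack=$ b c c  input=c c b $  — match c
step 7: stack=$ b c  input=c b $  — match c
step 8: stack=$ b  input=b $  — match b
Accept reached after 8 steps.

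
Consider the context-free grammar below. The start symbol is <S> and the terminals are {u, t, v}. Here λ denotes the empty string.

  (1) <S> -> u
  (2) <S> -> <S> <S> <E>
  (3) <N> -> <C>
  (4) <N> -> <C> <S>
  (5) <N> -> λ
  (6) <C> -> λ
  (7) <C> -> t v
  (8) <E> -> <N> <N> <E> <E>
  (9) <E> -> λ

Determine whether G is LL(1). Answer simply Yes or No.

No

FIRST(<S>) = {u}
FIRST(<N>) = {λ, t, u}
FIRST(<C>) = {λ, t}
FIRST(<E>) = {λ, t, u}
FOLLOW(<S>) = {$, t, u}
FOLLOW(<N>) = {$, t, u}
FOLLOW(<C>) = {$, t, u}
FOLLOW(<E>) = {$, t, u}
Cell M[<C>, t] receives both <C> -> λ and <C> -> t v — the grammar is not LL(1).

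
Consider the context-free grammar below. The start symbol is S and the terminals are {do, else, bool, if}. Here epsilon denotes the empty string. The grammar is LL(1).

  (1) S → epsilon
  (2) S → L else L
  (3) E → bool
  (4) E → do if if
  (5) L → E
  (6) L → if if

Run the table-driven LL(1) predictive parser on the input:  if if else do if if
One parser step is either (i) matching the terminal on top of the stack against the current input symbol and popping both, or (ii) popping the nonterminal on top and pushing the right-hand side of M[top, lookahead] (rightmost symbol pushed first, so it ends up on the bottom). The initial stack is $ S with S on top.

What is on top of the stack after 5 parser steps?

step 1: stack=$ S  input=if if else do if if $  — expand S → L else L
step 2: stack=$ L else L  input=if if else do if if $  — expand L → if if
step 3: stack=$ L else if if  input=if if else do if if $  — match if
step 4: stack=$ L else if  input=if else do if if $  — match if
step 5: stack=$ L else  input=else do if if $  — match else
Stack after step 5: $ L (top = L).

L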